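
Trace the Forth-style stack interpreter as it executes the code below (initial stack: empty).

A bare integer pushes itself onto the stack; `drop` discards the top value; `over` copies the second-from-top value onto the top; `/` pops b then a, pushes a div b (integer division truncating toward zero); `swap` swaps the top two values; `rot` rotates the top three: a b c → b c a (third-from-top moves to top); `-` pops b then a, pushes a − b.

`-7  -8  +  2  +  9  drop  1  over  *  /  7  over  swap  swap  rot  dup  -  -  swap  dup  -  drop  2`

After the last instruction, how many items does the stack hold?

-7   : -7
-8   : -7 -8
+    : -15
2    : -15 2
+    : -13
9    : -13 9
drop : -13
1    : -13 1
over : -13 1 -13
*    : -13 -13
/    : 1
7    : 1 7
over : 1 7 1
swap : 1 1 7
swap : 1 7 1
rot  : 7 1 1
dup  : 7 1 1 1
-    : 7 1 0
-    : 7 1
swap : 1 7
dup  : 1 7 7
-    : 1 0
drop : 1
2    : 1 2

2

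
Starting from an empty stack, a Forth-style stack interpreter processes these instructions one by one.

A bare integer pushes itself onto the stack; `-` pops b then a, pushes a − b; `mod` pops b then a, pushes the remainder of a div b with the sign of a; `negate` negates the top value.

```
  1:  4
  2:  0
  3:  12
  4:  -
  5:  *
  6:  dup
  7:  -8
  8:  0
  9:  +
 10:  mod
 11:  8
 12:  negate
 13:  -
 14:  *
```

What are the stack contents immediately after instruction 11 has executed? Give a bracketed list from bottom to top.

[-48, 0, 8]

4   → [4]
0   → [4, 0]
12  → [4, 0, 12]
-   → [4, -12]
*   → [-48]
dup → [-48, -48]
-8  → [-48, -48, -8]
0   → [-48, -48, -8, 0]
+   → [-48, -48, -8]
mod → [-48, 0]
8   → [-48, 0, 8]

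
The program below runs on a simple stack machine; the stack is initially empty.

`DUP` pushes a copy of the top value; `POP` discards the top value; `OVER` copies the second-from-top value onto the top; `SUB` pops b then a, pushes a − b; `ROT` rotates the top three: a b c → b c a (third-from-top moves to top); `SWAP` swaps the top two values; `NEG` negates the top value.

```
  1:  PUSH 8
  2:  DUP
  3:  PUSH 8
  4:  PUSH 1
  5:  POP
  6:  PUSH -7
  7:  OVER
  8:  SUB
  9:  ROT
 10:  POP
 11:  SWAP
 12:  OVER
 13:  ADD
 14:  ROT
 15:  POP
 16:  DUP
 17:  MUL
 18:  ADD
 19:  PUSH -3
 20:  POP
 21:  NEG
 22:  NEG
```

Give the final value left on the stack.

PUSH 8  → [8]
DUP     → [8, 8]
PUSH 8  → [8, 8, 8]
PUSH 1  → [8, 8, 8, 1]
POP     → [8, 8, 8]
PUSH -7 → [8, 8, 8, -7]
OVER    → [8, 8, 8, -7, 8]
SUB     → [8, 8, 8, -15]
ROT     → [8, 8, -15, 8]
POP     → [8, 8, -15]
SWAP    → [8, -15, 8]
OVER    → [8, -15, 8, -15]
ADD     → [8, -15, -7]
ROT     → [-15, -7, 8]
POP     → [-15, -7]
DUP     → [-15, -7, -7]
MUL     → [-15, 49]
ADD     → [34]
PUSH -3 → [34, -3]
POP     → [34]
NEG     → [-34]
NEG     → [34]

34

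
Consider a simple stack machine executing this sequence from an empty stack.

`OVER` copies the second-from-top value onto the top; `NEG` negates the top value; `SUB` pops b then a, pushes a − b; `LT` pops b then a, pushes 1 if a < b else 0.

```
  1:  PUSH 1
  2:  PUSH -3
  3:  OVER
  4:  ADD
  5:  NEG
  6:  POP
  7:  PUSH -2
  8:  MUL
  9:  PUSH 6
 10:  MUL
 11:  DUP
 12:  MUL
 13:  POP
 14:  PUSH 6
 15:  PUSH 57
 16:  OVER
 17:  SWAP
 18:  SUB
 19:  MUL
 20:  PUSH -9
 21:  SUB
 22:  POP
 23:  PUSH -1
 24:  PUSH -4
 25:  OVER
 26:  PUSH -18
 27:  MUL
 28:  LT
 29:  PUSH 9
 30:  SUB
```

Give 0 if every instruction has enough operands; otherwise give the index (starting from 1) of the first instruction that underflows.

0

PUSH 1   -> 1
PUSH -3  -> 1 -3
OVER     -> 1 -3 1
ADD      -> 1 -2
NEG      -> 1 2
POP      -> 1
PUSH -2  -> 1 -2
MUL      -> -2
PUSH 6   -> -2 6
MUL      -> -12
DUP      -> -12 -12
MUL      -> 144
POP      -> (empty)
PUSH 6   -> 6
PUSH 57  -> 6 57
OVER     -> 6 57 6
SWAP     -> 6 6 57
SUB      -> 6 -51
MUL      -> -306
PUSH -9  -> -306 -9
SUB      -> -297
POP      -> (empty)
PUSH -1  -> -1
PUSH -4  -> -1 -4
OVER     -> -1 -4 -1
PUSH -18 -> -1 -4 -1 -18
MUL      -> -1 -4 18
LT       -> -1 1
PUSH 9   -> -1 1 9
SUB      -> -1 -8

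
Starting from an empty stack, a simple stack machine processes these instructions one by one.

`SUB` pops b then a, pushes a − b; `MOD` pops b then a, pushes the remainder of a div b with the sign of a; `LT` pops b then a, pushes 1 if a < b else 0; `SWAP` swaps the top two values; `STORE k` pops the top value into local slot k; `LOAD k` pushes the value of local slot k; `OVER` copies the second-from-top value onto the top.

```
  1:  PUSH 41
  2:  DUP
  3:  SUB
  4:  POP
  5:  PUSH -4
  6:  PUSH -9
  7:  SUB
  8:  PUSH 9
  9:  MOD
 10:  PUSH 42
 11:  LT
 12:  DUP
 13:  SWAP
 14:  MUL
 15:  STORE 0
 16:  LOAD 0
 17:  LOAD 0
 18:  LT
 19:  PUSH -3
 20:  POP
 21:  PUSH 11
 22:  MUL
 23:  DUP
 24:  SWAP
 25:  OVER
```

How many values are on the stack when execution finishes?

PUSH 41 : [41]
DUP     : [41, 41]
SUB     : [0]
POP     : []
PUSH -4 : [-4]
PUSH -9 : [-4, -9]
SUB     : [5]
PUSH 9  : [5, 9]
MOD     : [5]
PUSH 42 : [5, 42]
LT      : [1]
DUP     : [1, 1]
SWAP    : [1, 1]
MUL     : [1]
STORE 0 : []
LOAD 0  : [1]
LOAD 0  : [1, 1]
LT      : [0]
PUSH -3 : [0, -3]
POP     : [0]
PUSH 11 : [0, 11]
MUL     : [0]
DUP     : [0, 0]
SWAP    : [0, 0]
OVER    : [0, 0, 0]

3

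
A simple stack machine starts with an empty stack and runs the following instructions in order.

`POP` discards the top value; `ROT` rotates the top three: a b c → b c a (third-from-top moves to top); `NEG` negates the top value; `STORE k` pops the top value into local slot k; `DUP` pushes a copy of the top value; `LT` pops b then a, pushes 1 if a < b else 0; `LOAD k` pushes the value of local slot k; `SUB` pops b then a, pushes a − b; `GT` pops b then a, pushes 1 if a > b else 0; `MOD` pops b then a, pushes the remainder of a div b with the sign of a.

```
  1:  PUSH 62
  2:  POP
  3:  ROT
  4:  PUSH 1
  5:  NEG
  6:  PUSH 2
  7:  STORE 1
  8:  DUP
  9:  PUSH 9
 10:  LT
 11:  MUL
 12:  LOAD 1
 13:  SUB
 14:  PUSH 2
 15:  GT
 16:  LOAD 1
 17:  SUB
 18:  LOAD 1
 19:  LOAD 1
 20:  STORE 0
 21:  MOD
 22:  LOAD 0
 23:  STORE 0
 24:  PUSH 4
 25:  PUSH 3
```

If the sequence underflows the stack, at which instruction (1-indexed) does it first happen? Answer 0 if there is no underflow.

PUSH 62  [62]
POP      []
ROT  — needs 3 operands, stack has 0 → underflow

3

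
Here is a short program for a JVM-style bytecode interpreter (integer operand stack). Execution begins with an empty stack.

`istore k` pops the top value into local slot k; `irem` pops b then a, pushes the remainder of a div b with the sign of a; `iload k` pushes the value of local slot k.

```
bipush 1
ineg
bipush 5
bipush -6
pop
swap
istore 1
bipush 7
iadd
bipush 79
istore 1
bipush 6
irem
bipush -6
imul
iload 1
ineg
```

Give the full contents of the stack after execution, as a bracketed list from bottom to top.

bipush 1  → 1
ineg      → -1
bipush 5  → -1 5
bipush -6 → -1 5 -6
pop       → -1 5
swap      → 5 -1
istore 1  → 5
bipush 7  → 5 7
iadd      → 12
bipush 79 → 12 79
istore 1  → 12
bipush 6  → 12 6
irem      → 0
bipush -6 → 0 -6
imul      → 0
iload 1   → 0 79
ineg      → 0 -79

[0, -79]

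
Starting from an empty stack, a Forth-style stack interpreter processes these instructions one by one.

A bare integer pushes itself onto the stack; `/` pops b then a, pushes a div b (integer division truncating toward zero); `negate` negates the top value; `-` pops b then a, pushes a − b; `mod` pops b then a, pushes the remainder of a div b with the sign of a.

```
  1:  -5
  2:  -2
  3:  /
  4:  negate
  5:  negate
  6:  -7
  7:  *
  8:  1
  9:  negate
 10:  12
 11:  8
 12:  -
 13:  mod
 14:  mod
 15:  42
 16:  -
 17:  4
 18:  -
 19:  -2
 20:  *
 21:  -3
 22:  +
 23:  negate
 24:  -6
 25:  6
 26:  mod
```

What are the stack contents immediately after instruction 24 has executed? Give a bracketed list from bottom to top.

[-89, -6]

-5      -5
-2      -5 -2
/       2
negate  -2
negate  2
-7      2 -7
*       -14
1       -14 1
negate  -14 -1
12      -14 -1 12
8       -14 -1 12 8
-       -14 -1 4
mod     -14 -1
mod     0
42      0 42
-       -42
4       -42 4
-       -46
-2      -46 -2
*       92
-3      92 -3
+       89
negate  -89
-6      -89 -6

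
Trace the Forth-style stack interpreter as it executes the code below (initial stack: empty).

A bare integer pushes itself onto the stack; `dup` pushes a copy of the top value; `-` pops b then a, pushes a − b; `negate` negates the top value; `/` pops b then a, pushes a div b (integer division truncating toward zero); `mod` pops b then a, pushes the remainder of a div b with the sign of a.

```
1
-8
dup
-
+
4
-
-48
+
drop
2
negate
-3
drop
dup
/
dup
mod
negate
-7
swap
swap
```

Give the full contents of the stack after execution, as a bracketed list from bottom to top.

1      → 1
-8     → 1 -8
dup    → 1 -8 -8
-      → 1 0
+      → 1
4      → 1 4
-      → -3
-48    → -3 -48
+      → -51
drop   → (empty)
2      → 2
negate → -2
-3     → -2 -3
drop   → -2
dup    → -2 -2
/      → 1
dup    → 1 1
mod    → 0
negate → 0
-7     → 0 -7
swap   → -7 0
swap   → 0 -7

[0, -7]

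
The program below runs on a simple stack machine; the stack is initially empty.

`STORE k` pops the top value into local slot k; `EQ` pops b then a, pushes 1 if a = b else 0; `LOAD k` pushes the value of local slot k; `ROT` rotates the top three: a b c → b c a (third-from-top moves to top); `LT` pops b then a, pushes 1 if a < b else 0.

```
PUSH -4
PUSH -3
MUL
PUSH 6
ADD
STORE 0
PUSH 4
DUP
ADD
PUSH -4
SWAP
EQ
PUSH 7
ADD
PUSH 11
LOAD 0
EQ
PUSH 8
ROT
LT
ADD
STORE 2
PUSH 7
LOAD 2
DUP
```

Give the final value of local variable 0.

18

PUSH -4 : [-4]
PUSH -3 : [-4, -3]
MUL     : [12]
PUSH 6  : [12, 6]
ADD     : [18]
STORE 0 : []
PUSH 4  : [4]
DUP     : [4, 4]
ADD     : [8]
PUSH -4 : [8, -4]
SWAP    : [-4, 8]
EQ      : [0]
PUSH 7  : [0, 7]
ADD     : [7]
PUSH 11 : [7, 11]
LOAD 0  : [7, 11, 18]
EQ      : [7, 0]
PUSH 8  : [7, 0, 8]
ROT     : [0, 8, 7]
LT      : [0, 0]
ADD     : [0]
STORE 2 : []
PUSH 7  : [7]
LOAD 2  : [7, 0]
DUP     : [7, 0, 0]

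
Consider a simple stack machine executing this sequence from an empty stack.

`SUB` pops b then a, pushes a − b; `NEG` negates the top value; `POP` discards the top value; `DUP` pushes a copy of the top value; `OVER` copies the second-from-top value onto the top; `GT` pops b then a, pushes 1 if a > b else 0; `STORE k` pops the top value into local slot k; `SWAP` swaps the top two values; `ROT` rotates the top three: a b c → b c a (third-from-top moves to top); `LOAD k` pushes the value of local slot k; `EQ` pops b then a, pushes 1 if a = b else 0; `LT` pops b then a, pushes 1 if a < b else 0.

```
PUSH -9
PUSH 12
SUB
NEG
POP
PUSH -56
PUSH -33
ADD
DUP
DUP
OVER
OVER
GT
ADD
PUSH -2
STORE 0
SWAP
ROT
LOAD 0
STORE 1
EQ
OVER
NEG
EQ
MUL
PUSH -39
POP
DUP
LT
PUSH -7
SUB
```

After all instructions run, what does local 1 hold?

-2

PUSH -9  → -9
PUSH 12  → -9 12
SUB      → -21
NEG      → 21
POP      → (empty)
PUSH -56 → -56
PUSH -33 → -56 -33
ADD      → -89
DUP      → -89 -89
DUP      → -89 -89 -89
OVER     → -89 -89 -89 -89
OVER     → -89 -89 -89 -89 -89
GT       → -89 -89 -89 0
ADD      → -89 -89 -89
PUSH -2  → -89 -89 -89 -2
STORE 0  → -89 -89 -89
SWAP     → -89 -89 -89
ROT      → -89 -89 -89
LOAD 0   → -89 -89 -89 -2
STORE 1  → -89 -89 -89
EQ       → -89 1
OVER     → -89 1 -89
NEG      → -89 1 89
EQ       → -89 0
MUL      → 0
PUSH -39 → 0 -39
POP      → 0
DUP      → 0 0
LT       → 0
PUSH -7  → 0 -7
SUB      → 7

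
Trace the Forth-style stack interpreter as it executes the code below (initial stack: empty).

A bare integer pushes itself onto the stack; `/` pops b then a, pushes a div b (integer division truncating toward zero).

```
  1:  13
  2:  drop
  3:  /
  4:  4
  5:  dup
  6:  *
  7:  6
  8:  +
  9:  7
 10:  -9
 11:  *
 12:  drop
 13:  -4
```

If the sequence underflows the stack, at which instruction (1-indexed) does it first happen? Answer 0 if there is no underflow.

13   → 13
drop → (empty)
/  — needs 2 operands, stack has 0 → underflow

3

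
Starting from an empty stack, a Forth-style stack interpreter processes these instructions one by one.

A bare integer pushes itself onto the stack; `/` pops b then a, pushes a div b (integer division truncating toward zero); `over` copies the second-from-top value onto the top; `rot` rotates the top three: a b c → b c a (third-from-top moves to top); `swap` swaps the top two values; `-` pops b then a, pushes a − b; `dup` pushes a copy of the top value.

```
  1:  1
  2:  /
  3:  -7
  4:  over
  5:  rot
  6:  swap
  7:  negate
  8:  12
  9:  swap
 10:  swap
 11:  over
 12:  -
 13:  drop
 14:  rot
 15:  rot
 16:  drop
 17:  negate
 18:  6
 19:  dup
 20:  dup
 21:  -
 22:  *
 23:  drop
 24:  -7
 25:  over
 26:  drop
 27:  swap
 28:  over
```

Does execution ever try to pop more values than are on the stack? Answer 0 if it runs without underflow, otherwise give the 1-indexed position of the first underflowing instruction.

2

1 → [1]
/  — needs 2 operands, stack has 1 → underflow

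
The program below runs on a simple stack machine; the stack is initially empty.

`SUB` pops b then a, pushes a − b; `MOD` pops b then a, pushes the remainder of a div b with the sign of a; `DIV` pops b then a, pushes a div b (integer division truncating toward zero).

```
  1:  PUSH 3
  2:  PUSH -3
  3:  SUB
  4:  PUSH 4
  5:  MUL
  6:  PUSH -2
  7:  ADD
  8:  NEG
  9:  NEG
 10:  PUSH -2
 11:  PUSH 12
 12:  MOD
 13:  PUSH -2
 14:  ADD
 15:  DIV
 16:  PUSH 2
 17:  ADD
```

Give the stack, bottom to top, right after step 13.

PUSH 3  -> [3]
PUSH -3 -> [3, -3]
SUB     -> [6]
PUSH 4  -> [6, 4]
MUL     -> [24]
PUSH -2 -> [24, -2]
ADD     -> [22]
NEG     -> [-22]
NEG     -> [22]
PUSH -2 -> [22, -2]
PUSH 12 -> [22, -2, 12]
MOD     -> [22, -2]
PUSH -2 -> [22, -2, -2]

[22, -2, -2]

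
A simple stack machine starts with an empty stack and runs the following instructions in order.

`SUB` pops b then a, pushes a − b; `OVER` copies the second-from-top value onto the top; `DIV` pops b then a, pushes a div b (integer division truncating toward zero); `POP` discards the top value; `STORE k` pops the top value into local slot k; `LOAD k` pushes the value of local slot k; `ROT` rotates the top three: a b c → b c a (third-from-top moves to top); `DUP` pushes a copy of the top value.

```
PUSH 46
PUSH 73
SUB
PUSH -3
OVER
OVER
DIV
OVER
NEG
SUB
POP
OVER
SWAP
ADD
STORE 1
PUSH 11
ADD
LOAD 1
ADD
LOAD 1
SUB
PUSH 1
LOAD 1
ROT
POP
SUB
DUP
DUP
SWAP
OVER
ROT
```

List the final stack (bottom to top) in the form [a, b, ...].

[31, 31, 31, 31]

PUSH 46 → 46
PUSH 73 → 46 73
SUB     → -27
PUSH -3 → -27 -3
OVER    → -27 -3 -27
OVER    → -27 -3 -27 -3
DIV     → -27 -3 9
OVER    → -27 -3 9 -3
NEG     → -27 -3 9 3
SUB     → -27 -3 6
POP     → -27 -3
OVER    → -27 -3 -27
SWAP    → -27 -27 -3
ADD     → -27 -30
STORE 1 → -27
PUSH 11 → -27 11
ADD     → -16
LOAD 1  → -16 -30
ADD     → -46
LOAD 1  → -46 -30
SUB     → -16
PUSH 1  → -16 1
LOAD 1  → -16 1 -30
ROT     → 1 -30 -16
POP     → 1 -30
SUB     → 31
DUP     → 31 31
DUP     → 31 31 31
SWAP    → 31 31 31
OVER    → 31 31 31 31
ROT     → 31 31 31 31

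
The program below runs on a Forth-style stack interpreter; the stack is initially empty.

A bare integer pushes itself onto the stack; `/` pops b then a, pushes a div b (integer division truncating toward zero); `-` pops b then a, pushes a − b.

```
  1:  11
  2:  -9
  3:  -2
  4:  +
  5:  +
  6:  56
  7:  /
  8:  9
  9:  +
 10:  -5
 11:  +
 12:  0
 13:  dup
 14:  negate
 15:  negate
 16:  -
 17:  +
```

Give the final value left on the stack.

4

11     : 11
-9     : 11 -9
-2     : 11 -9 -2
+      : 11 -11
+      : 0
56     : 0 56
/      : 0
9      : 0 9
+      : 9
-5     : 9 -5
+      : 4
0      : 4 0
dup    : 4 0 0
negate : 4 0 0
negate : 4 0 0
-      : 4 0
+      : 4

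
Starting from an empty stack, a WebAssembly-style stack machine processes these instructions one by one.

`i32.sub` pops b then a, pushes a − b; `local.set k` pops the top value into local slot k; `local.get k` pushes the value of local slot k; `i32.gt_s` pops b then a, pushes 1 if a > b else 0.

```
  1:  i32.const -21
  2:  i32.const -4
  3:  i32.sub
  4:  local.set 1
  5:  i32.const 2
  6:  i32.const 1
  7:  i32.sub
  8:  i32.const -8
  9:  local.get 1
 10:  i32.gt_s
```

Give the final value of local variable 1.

-17

i32.const -21  -21
i32.const -4   -21 -4
i32.sub        -17
local.set 1    (empty)
i32.const 2    2
i32.const 1    2 1
i32.sub        1
i32.const -8   1 -8
local.get 1    1 -8 -17
i32.gt_s       1 1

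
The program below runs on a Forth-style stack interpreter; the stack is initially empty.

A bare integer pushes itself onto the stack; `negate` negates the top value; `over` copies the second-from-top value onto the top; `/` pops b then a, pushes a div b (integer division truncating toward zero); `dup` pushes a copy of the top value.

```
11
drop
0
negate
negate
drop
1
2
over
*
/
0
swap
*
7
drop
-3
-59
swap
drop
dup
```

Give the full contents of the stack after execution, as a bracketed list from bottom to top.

[0, -59, -59]

11     -> 11
drop   -> (empty)
0      -> 0
negate -> 0
negate -> 0
drop   -> (empty)
1      -> 1
2      -> 1 2
over   -> 1 2 1
*      -> 1 2
/      -> 0
0      -> 0 0
swap   -> 0 0
*      -> 0
7      -> 0 7
drop   -> 0
-3     -> 0 -3
-59    -> 0 -3 -59
swap   -> 0 -59 -3
drop   -> 0 -59
dup    -> 0 -59 -59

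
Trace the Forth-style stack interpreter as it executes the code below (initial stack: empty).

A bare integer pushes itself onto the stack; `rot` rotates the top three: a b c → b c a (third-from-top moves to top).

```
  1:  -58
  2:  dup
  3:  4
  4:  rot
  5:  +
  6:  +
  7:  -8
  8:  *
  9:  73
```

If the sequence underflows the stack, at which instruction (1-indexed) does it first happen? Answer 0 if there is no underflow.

-58  -58
dup  -58 -58
4    -58 -58 4
rot  -58 4 -58
+    -58 -54
+    -112
-8   -112 -8
*    896
73   896 73

0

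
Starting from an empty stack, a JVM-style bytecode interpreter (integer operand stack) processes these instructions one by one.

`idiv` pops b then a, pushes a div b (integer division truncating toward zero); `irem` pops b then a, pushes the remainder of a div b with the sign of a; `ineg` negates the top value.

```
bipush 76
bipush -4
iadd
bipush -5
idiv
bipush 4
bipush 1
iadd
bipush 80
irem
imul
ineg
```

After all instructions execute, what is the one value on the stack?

bipush 76 -> 76
bipush -4 -> 76 -4
iadd      -> 72
bipush -5 -> 72 -5
idiv      -> -14
bipush 4  -> -14 4
bipush 1  -> -14 4 1
iadd      -> -14 5
bipush 80 -> -14 5 80
irem      -> -14 5
imul      -> -70
ineg      -> 70

70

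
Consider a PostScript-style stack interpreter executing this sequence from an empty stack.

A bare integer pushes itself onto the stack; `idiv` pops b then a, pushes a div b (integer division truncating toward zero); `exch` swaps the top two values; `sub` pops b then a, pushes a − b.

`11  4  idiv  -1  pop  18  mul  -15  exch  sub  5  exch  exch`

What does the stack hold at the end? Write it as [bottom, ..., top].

11   → [11]
4    → [11, 4]
idiv → [2]
-1   → [2, -1]
pop  → [2]
18   → [2, 18]
mul  → [36]
-15  → [36, -15]
exch → [-15, 36]
sub  → [-51]
5    → [-51, 5]
exch → [5, -51]
exch → [-51, 5]

[-51, 5]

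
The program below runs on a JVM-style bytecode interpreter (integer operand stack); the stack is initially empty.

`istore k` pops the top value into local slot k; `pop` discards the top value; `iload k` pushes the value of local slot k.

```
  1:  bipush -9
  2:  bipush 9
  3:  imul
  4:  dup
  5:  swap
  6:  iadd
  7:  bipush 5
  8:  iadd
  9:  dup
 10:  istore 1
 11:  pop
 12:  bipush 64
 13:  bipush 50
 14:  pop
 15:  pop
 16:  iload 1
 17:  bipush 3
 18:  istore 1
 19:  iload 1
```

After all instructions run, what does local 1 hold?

bipush -9  [-9]
bipush 9   [-9, 9]
imul       [-81]
dup        [-81, -81]
swap       [-81, -81]
iadd       [-162]
bipush 5   [-162, 5]
iadd       [-157]
dup        [-157, -157]
istore 1   [-157]
pop        []
bipush 64  [64]
bipush 50  [64, 50]
pop        [64]
pop        []
iload 1    [-157]
bipush 3   [-157, 3]
istore 1   [-157]
iload 1    [-157, 3]

3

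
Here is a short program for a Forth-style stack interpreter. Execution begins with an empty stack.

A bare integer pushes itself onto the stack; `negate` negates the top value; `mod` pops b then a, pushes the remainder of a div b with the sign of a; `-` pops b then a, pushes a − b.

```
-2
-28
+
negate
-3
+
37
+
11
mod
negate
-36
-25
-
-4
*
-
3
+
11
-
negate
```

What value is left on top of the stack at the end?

61

-2     → [-2]
-28    → [-2, -28]
+      → [-30]
negate → [30]
-3     → [30, -3]
+      → [27]
37     → [27, 37]
+      → [64]
11     → [64, 11]
mod    → [9]
negate → [-9]
-36    → [-9, -36]
-25    → [-9, -36, -25]
-      → [-9, -11]
-4     → [-9, -11, -4]
*      → [-9, 44]
-      → [-53]
3      → [-53, 3]
+      → [-50]
11     → [-50, 11]
-      → [-61]
negate → [61]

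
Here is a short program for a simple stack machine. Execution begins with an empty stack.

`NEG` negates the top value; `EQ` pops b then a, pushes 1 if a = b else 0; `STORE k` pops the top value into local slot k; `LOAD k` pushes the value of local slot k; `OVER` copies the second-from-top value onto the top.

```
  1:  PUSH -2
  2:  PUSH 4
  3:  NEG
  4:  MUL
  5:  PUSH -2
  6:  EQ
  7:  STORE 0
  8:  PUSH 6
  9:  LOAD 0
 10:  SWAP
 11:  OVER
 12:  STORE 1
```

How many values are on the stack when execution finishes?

PUSH -2 → [-2]
PUSH 4  → [-2, 4]
NEG     → [-2, -4]
MUL     → [8]
PUSH -2 → [8, -2]
EQ      → [0]
STORE 0 → []
PUSH 6  → [6]
LOAD 0  → [6, 0]
SWAP    → [0, 6]
OVER    → [0, 6, 0]
STORE 1 → [0, 6]

2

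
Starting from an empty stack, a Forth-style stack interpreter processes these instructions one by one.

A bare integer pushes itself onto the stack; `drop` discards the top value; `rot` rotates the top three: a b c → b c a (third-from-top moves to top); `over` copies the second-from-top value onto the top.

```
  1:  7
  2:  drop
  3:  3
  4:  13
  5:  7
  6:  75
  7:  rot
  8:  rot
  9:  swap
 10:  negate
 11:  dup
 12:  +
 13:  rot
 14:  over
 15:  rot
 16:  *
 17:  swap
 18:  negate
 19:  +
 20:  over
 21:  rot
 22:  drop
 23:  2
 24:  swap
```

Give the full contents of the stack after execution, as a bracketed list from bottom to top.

[3, 601, 2, 7]

7      -> 7
drop   -> (empty)
3      -> 3
13     -> 3 13
7      -> 3 13 7
75     -> 3 13 7 75
rot    -> 3 7 75 13
rot    -> 3 75 13 7
swap   -> 3 75 7 13
negate -> 3 75 7 -13
dup    -> 3 75 7 -13 -13
+      -> 3 75 7 -26
rot    -> 3 7 -26 75
over   -> 3 7 -26 75 -26
rot    -> 3 7 75 -26 -26
*      -> 3 7 75 676
swap   -> 3 7 676 75
negate -> 3 7 676 -75
+      -> 3 7 601
over   -> 3 7 601 7
rot    -> 3 601 7 7
drop   -> 3 601 7
2      -> 3 601 7 2
swap   -> 3 601 2 7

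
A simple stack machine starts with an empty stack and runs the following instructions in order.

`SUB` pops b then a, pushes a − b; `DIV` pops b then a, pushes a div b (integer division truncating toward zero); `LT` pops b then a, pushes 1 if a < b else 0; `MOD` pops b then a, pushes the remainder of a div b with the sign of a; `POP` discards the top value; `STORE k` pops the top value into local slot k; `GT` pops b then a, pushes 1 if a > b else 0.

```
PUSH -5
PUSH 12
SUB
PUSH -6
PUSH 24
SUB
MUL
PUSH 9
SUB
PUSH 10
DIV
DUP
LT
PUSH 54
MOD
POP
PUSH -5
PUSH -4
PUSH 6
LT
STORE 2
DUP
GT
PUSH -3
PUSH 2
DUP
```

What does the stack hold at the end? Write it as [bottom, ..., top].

PUSH -5  -5
PUSH 12  -5 12
SUB      -17
PUSH -6  -17 -6
PUSH 24  -17 -6 24
SUB      -17 -30
MUL      510
PUSH 9   510 9
SUB      501
PUSH 10  501 10
DIV      50
DUP      50 50
LT       0
PUSH 54  0 54
MOD      0
POP      (empty)
PUSH -5  -5
PUSH -4  -5 -4
PUSH 6   -5 -4 6
LT       -5 1
STORE 2  -5
DUP      -5 -5
GT       0
PUSH -3  0 -3
PUSH 2   0 -3 2
DUP      0 -3 2 2

[0, -3, 2, 2]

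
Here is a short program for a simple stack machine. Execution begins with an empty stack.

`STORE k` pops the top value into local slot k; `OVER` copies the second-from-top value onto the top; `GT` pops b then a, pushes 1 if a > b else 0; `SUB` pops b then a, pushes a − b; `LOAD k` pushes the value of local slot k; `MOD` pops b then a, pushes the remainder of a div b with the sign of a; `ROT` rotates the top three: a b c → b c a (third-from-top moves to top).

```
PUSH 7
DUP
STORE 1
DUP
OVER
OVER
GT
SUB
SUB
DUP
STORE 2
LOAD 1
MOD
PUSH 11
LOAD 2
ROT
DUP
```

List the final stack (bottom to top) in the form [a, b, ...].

[11, 0, 0, 0]

PUSH 7   [7]
DUP      [7, 7]
STORE 1  [7]
DUP      [7, 7]
OVER     [7, 7, 7]
OVER     [7, 7, 7, 7]
GT       [7, 7, 0]
SUB      [7, 7]
SUB      [0]
DUP      [0, 0]
STORE 2  [0]
LOAD 1   [0, 7]
MOD      [0]
PUSH 11  [0, 11]
LOAD 2   [0, 11, 0]
ROT      [11, 0, 0]
DUP      [11, 0, 0, 0]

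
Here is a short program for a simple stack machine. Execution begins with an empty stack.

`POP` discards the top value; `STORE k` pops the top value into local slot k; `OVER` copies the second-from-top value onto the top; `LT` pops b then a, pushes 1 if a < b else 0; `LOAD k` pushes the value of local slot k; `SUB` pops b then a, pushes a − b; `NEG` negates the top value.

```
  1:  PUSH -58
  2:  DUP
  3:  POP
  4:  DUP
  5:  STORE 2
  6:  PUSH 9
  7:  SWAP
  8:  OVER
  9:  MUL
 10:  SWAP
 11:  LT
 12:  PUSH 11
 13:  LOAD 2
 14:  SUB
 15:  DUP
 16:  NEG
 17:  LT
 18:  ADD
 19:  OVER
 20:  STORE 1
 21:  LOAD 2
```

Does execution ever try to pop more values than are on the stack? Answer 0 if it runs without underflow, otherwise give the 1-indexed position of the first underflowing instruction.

19

PUSH -58 -> [-58]
DUP      -> [-58, -58]
POP      -> [-58]
DUP      -> [-58, -58]
STORE 2  -> [-58]
PUSH 9   -> [-58, 9]
SWAP     -> [9, -58]
OVER     -> [9, -58, 9]
MUL      -> [9, -522]
SWAP     -> [-522, 9]
LT       -> [1]
PUSH 11  -> [1, 11]
LOAD 2   -> [1, 11, -58]
SUB      -> [1, 69]
DUP      -> [1, 69, 69]
NEG      -> [1, 69, -69]
LT       -> [1, 0]
ADD      -> [1]
OVER  — needs 2 operands, stack has 1 → underflow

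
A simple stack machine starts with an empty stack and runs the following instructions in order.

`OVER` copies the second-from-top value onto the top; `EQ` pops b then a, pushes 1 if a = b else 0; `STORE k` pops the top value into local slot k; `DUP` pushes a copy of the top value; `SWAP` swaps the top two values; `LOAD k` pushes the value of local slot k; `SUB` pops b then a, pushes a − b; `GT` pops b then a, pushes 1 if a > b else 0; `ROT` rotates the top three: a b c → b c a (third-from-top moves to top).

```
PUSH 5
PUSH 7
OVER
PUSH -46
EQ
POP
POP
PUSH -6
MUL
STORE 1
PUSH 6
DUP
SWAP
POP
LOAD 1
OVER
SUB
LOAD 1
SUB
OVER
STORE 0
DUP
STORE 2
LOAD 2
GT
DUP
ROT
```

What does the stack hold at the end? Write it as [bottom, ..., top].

[0, 0, 6]

PUSH 5   : [5]
PUSH 7   : [5, 7]
OVER     : [5, 7, 5]
PUSH -46 : [5, 7, 5, -46]
EQ       : [5, 7, 0]
POP      : [5, 7]
POP      : [5]
PUSH -6  : [5, -6]
MUL      : [-30]
STORE 1  : []
PUSH 6   : [6]
DUP      : [6, 6]
SWAP     : [6, 6]
POP      : [6]
LOAD 1   : [6, -30]
OVER     : [6, -30, 6]
SUB      : [6, -36]
LOAD 1   : [6, -36, -30]
SUB      : [6, -6]
OVER     : [6, -6, 6]
STORE 0  : [6, -6]
DUP      : [6, -6, -6]
STORE 2  : [6, -6]
LOAD 2   : [6, -6, -6]
GT       : [6, 0]
DUP      : [6, 0, 0]
ROT      : [0, 0, 6]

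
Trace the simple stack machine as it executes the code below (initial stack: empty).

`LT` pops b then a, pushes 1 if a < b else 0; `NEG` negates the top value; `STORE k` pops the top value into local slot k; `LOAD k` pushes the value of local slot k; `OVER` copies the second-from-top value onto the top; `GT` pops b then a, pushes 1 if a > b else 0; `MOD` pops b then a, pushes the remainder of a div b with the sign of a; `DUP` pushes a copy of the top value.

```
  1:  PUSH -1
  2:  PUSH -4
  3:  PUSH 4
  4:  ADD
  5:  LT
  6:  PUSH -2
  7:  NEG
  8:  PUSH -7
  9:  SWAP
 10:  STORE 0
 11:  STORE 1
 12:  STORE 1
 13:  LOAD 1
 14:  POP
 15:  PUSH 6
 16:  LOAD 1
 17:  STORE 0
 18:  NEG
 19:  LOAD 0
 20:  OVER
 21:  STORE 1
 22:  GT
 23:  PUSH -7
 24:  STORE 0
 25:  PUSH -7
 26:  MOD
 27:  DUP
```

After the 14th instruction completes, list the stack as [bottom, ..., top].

PUSH -1  [-1]
PUSH -4  [-1, -4]
PUSH 4   [-1, -4, 4]
ADD      [-1, 0]
LT       [1]
PUSH -2  [1, -2]
NEG      [1, 2]
PUSH -7  [1, 2, -7]
SWAP     [1, -7, 2]
STORE 0  [1, -7]
STORE 1  [1]
STORE 1  []
LOAD 1   [1]
POP      []

[]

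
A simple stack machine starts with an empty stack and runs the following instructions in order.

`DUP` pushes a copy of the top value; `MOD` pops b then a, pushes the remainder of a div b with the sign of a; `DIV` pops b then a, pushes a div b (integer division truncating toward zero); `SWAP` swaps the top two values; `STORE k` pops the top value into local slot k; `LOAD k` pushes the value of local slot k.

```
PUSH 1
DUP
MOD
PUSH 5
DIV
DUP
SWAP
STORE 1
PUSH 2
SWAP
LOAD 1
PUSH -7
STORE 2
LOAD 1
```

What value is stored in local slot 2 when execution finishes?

PUSH 1   [1]
DUP      [1, 1]
MOD      [0]
PUSH 5   [0, 5]
DIV      [0]
DUP      [0, 0]
SWAP     [0, 0]
STORE 1  [0]
PUSH 2   [0, 2]
SWAP     [2, 0]
LOAD 1   [2, 0, 0]
PUSH -7  [2, 0, 0, -7]
STORE 2  [2, 0, 0]
LOAD 1   [2, 0, 0, 0]

-7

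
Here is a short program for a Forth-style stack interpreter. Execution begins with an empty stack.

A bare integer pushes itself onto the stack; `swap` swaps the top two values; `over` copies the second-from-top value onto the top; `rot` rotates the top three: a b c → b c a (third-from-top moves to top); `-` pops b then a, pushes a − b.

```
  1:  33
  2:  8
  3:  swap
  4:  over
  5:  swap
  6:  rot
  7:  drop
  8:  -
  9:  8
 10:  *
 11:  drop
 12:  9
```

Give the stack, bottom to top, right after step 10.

33   : 33
8    : 33 8
swap : 8 33
over : 8 33 8
swap : 8 8 33
rot  : 8 33 8
drop : 8 33
-    : -25
8    : -25 8
*    : -200

[-200]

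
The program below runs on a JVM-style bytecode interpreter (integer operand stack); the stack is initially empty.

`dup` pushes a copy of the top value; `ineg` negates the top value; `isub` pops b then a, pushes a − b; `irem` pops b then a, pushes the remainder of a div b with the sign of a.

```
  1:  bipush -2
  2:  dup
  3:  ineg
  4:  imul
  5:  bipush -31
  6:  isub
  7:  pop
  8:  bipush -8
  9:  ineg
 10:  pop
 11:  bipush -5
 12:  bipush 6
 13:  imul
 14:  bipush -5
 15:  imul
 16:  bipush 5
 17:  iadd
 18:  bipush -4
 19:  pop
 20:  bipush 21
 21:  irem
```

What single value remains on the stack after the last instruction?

8

bipush -2  : [-2]
dup        : [-2, -2]
ineg       : [-2, 2]
imul       : [-4]
bipush -31 : [-4, -31]
isub       : [27]
pop        : []
bipush -8  : [-8]
ineg       : [8]
pop        : []
bipush -5  : [-5]
bipush 6   : [-5, 6]
imul       : [-30]
bipush -5  : [-30, -5]
imul       : [150]
bipush 5   : [150, 5]
iadd       : [155]
bipush -4  : [155, -4]
pop        : [155]
bipush 21  : [155, 21]
irem       : [8]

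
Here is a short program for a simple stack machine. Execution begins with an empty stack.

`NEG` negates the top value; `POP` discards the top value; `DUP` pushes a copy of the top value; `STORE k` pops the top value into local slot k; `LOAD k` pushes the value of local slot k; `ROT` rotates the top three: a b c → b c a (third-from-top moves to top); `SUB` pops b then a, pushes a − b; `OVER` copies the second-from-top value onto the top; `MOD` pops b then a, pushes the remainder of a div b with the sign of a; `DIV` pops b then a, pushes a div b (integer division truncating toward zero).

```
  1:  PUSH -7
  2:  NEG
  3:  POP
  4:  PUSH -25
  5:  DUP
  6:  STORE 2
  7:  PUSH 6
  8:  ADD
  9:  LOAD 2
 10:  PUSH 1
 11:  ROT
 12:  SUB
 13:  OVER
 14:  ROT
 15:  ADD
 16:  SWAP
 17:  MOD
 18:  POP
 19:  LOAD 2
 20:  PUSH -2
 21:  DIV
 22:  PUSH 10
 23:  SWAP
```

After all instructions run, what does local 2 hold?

-25

PUSH -7  : -7
NEG      : 7
POP      : (empty)
PUSH -25 : -25
DUP      : -25 -25
STORE 2  : -25
PUSH 6   : -25 6
ADD      : -19
LOAD 2   : -19 -25
PUSH 1   : -19 -25 1
ROT      : -25 1 -19
SUB      : -25 20
OVER     : -25 20 -25
ROT      : 20 -25 -25
ADD      : 20 -50
SWAP     : -50 20
MOD      : -10
POP      : (empty)
LOAD 2   : -25
PUSH -2  : -25 -2
DIV      : 12
PUSH 10  : 12 10
SWAP     : 10 12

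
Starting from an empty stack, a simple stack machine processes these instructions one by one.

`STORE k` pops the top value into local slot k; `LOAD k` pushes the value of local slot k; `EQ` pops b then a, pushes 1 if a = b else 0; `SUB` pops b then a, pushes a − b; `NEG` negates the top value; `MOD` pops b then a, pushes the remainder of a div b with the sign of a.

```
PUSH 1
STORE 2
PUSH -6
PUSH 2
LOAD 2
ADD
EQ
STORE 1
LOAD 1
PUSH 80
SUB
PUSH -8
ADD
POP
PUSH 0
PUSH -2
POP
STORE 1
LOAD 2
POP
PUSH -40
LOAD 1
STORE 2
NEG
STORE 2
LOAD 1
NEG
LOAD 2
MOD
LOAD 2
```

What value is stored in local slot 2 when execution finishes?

40

PUSH 1    1
STORE 2   (empty)
PUSH -6   -6
PUSH 2    -6 2
LOAD 2    -6 2 1
ADD       -6 3
EQ        0
STORE 1   (empty)
LOAD 1    0
PUSH 80   0 80
SUB       -80
PUSH -8   -80 -8
ADD       -88
POP       (empty)
PUSH 0    0
PUSH -2   0 -2
POP       0
STORE 1   (empty)
LOAD 2    1
POP       (empty)
PUSH -40  -40
LOAD 1    -40 0
STORE 2   -40
NEG       40
STORE 2   (empty)
LOAD 1    0
NEG       0
LOAD 2    0 40
MOD       0
LOAD 2    0 40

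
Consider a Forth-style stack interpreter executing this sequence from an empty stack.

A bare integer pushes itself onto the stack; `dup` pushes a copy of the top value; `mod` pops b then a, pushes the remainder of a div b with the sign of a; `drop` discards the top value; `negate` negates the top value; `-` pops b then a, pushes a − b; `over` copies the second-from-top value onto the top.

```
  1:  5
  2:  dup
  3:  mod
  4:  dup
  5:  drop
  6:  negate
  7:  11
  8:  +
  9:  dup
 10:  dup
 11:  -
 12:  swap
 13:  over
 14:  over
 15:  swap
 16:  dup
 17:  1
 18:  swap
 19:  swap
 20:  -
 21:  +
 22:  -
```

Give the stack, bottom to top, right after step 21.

[0, 11, 11, -1]

5      -> [5]
dup    -> [5, 5]
mod    -> [0]
dup    -> [0, 0]
drop   -> [0]
negate -> [0]
11     -> [0, 11]
+      -> [11]
dup    -> [11, 11]
dup    -> [11, 11, 11]
-      -> [11, 0]
swap   -> [0, 11]
over   -> [0, 11, 0]
over   -> [0, 11, 0, 11]
swap   -> [0, 11, 11, 0]
dup    -> [0, 11, 11, 0, 0]
1      -> [0, 11, 11, 0, 0, 1]
swap   -> [0, 11, 11, 0, 1, 0]
swap   -> [0, 11, 11, 0, 0, 1]
-      -> [0, 11, 11, 0, -1]
+      -> [0, 11, 11, -1]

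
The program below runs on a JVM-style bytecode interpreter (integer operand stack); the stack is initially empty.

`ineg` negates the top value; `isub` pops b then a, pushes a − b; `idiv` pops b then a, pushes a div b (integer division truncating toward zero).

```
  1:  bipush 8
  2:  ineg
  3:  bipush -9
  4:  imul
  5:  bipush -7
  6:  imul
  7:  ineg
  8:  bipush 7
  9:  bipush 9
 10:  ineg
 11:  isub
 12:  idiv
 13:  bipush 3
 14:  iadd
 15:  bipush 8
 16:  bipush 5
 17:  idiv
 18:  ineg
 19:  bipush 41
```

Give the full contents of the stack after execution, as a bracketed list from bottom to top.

bipush 8  : [8]
ineg      : [-8]
bipush -9 : [-8, -9]
imul      : [72]
bipush -7 : [72, -7]
imul      : [-504]
ineg      : [504]
bipush 7  : [504, 7]
bipush 9  : [504, 7, 9]
ineg      : [504, 7, -9]
isub      : [504, 16]
idiv      : [31]
bipush 3  : [31, 3]
iadd      : [34]
bipush 8  : [34, 8]
bipush 5  : [34, 8, 5]
idiv      : [34, 1]
ineg      : [34, -1]
bipush 41 : [34, -1, 41]

[34, -1, 41]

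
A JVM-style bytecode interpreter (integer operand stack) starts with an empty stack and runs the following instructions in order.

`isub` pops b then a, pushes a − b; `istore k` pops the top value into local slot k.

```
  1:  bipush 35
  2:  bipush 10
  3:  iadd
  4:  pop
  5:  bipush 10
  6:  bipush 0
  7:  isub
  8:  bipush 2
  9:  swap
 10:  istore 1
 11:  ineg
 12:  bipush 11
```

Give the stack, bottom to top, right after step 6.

bipush 35 : [35]
bipush 10 : [35, 10]
iadd      : [45]
pop       : []
bipush 10 : [10]
bipush 0  : [10, 0]

[10, 0]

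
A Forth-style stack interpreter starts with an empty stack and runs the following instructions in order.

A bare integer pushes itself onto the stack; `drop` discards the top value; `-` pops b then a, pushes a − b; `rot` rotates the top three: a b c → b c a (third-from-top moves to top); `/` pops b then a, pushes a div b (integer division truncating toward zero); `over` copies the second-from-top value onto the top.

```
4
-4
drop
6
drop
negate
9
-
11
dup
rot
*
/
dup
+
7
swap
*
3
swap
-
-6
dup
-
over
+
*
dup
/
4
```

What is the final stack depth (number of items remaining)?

4      : [4]
-4     : [4, -4]
drop   : [4]
6      : [4, 6]
drop   : [4]
negate : [-4]
9      : [-4, 9]
-      : [-13]
11     : [-13, 11]
dup    : [-13, 11, 11]
rot    : [11, 11, -13]
*      : [11, -143]
/      : [0]
dup    : [0, 0]
+      : [0]
7      : [0, 7]
swap   : [7, 0]
*      : [0]
3      : [0, 3]
swap   : [3, 0]
-      : [3]
-6     : [3, -6]
dup    : [3, -6, -6]
-      : [3, 0]
over   : [3, 0, 3]
+      : [3, 3]
*      : [9]
dup    : [9, 9]
/      : [1]
4      : [1, 4]

2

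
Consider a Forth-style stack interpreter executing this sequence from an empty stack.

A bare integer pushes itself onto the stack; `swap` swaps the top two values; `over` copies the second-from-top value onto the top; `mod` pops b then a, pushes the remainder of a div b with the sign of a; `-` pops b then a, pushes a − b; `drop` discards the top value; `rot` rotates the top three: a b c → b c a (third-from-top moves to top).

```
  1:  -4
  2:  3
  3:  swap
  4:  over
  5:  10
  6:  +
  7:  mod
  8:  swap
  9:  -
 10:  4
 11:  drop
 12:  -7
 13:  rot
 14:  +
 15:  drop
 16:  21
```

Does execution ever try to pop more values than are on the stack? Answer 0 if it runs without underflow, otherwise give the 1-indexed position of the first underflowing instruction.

13

-4   -> [-4]
3    -> [-4, 3]
swap -> [3, -4]
over -> [3, -4, 3]
10   -> [3, -4, 3, 10]
+    -> [3, -4, 13]
mod  -> [3, -4]
swap -> [-4, 3]
-    -> [-7]
4    -> [-7, 4]
drop -> [-7]
-7   -> [-7, -7]
rot  — needs 3 operands, stack has 2 → underflow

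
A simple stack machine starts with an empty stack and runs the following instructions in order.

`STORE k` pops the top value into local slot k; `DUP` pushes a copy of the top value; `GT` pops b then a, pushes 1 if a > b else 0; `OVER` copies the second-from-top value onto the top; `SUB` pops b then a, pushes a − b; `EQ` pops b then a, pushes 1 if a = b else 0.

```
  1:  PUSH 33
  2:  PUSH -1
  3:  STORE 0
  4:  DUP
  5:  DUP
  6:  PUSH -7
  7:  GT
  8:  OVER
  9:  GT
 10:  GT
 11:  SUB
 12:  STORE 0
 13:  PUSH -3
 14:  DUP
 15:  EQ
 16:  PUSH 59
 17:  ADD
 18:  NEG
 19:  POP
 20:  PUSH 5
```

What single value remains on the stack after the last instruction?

5

PUSH 33  33
PUSH -1  33 -1
STORE 0  33
DUP      33 33
DUP      33 33 33
PUSH -7  33 33 33 -7
GT       33 33 1
OVER     33 33 1 33
GT       33 33 0
GT       33 1
SUB      32
STORE 0  (empty)
PUSH -3  -3
DUP      -3 -3
EQ       1
PUSH 59  1 59
ADD      60
NEG      -60
POP      (empty)
PUSH 5   5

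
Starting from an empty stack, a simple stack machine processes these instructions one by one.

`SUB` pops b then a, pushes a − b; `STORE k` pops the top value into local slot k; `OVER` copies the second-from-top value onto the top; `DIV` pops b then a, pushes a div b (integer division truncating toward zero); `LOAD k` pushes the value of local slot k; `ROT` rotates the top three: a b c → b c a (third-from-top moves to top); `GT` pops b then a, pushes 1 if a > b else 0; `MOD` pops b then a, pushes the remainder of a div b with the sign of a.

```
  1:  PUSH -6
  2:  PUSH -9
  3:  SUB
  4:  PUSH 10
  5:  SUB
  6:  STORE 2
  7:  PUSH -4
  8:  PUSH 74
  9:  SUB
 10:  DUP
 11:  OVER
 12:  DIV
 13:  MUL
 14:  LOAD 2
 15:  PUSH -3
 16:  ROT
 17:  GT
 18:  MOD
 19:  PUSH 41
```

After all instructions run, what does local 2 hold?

PUSH -6  [-6]
PUSH -9  [-6, -9]
SUB      [3]
PUSH 10  [3, 10]
SUB      [-7]
STORE 2  []
PUSH -4  [-4]
PUSH 74  [-4, 74]
SUB      [-78]
DUP      [-78, -78]
OVER     [-78, -78, -78]
DIV      [-78, 1]
MUL      [-78]
LOAD 2   [-78, -7]
PUSH -3  [-78, -7, -3]
ROT      [-7, -3, -78]
GT       [-7, 1]
MOD      [0]
PUSH 41  [0, 41]

-7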